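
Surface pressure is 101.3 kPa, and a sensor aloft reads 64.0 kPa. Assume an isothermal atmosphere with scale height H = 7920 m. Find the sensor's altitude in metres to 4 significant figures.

Invert the barometric formula: z = H ln(P₀/P).
P₀/P = 101.3/64.0 = 1.5828; ln(1.5828) = 0.45920.
z = 7920.0 × 0.45920 = 3636.9 m.

z ≈ 3637 m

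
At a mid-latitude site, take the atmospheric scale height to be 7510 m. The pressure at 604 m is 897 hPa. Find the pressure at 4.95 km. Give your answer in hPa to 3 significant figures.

P ≈ 503 hPa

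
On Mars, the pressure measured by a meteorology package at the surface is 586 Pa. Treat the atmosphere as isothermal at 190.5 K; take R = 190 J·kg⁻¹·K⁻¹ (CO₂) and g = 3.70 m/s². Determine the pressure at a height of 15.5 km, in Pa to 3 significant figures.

Scale height: H = RT/g = 190 × 190.5 / 3.70 = 9782.4 m.
Barometric formula: P = P₀ exp(−z/H).
z/H = 15500/9782.4 = 1.5845; exp(−1.5845) = 0.20505.
P = 586 × 0.20505 = 120.16 Pa.

P ≈ 120 Pa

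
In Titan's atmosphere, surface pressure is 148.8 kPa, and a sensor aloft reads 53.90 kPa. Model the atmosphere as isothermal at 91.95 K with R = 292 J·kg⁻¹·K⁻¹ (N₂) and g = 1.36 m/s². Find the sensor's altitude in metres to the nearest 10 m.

z ≈ 20050 m

Scale height: H = RT/g = 292 × 91.95 / 1.36 = 19742 m.
Invert the barometric formula: z = H ln(P₀/P).
P₀/P = 148.8/53.90 = 2.7607; ln(2.7607) = 1.0155.
z = 19742 × 1.0155 = 20048 m.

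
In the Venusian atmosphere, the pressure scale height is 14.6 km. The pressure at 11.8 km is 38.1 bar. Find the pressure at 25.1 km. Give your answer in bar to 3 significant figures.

P ≈ 15.3 bar

Between two levels, P₂ = P₁ exp(−Δz/H) with Δz = z₂ − z₁.
Δz = 25100 − 11800 = 13300 m; Δz/H = 13300/14600 = 0.91096.
P₂ = 38.1 × exp(−0.91096) = 38.1 × 0.40214 = 15.322 bar.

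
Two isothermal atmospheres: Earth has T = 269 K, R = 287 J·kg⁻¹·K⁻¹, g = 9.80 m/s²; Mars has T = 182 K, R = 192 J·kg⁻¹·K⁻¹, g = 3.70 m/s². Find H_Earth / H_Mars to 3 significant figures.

H = RT/g for each body.
H_Earth = 287 × 269 / 9.80 = 7877.9 m.
H_Mars = 192 × 182 / 3.70 = 9444.3 m.
H_Earth/H_Mars = 7877.9/9444.3 = 0.83414.

H_Earth/H_Mars ≈ 0.834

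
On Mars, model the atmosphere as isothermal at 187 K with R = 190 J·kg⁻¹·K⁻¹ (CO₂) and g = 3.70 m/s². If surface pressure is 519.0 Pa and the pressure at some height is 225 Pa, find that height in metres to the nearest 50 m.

z ≈ 8050 m

Scale height: H = RT/g = 190 × 187 / 3.70 = 9602.7 m.
Invert the barometric formula: z = H ln(P₀/P).
P₀/P = 519.0/225 = 2.3067; ln(2.3067) = 0.83582.
z = 9602.7 × 0.83582 = 8026.1 m.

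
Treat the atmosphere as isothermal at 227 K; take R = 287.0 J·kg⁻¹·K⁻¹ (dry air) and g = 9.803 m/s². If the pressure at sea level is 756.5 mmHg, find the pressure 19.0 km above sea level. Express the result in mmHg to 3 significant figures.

P ≈ 43.4 mmHg

Scale height: H = RT/g = 287.0 × 227 / 9.803 = 6645.8 m.
Barometric formula: P = P₀ exp(−z/H).
z/H = 19000/6645.8 = 2.8589; exp(−2.8589) = 0.057332.
P = 756.5 × 0.057332 = 43.372 mmHg.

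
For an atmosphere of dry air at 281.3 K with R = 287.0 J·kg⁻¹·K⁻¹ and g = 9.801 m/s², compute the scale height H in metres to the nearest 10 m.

H ≈ 8240 m

The scale height of an isothermal atmosphere is H = RT/g.
H = 287.0 × 281.3 / 9.801 = 80733/9.801 = 8237.2 m.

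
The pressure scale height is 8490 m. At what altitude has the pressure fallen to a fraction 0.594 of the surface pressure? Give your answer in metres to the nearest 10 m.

z ≈ 4420 m

Set P/P₀ = exp(−z/H) = 0.594, so z = −H ln(0.594).
−ln(0.594) = 0.52088; z = 8490.0 × 0.52088 = 4422.3 m.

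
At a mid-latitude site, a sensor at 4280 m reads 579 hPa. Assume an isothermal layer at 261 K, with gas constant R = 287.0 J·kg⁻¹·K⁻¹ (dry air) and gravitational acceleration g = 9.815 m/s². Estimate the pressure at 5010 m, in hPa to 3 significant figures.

P ≈ 526 hPa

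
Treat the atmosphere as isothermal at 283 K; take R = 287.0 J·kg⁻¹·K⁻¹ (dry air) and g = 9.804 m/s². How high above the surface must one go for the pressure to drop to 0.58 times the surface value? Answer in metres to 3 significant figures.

z ≈ 4510 m

Scale height: H = RT/g = 287.0 × 283 / 9.804 = 8284.5 m.
Set P/P₀ = exp(−z/H) = 0.58, so z = −H ln(0.58).
−ln(0.58) = 0.54473; z = 8284.5 × 0.54473 = 4512.8 m.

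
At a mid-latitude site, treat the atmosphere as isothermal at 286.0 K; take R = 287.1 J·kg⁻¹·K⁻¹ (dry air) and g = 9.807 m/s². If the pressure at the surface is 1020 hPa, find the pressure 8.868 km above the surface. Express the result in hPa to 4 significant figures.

P ≈ 353.7 hPa

Scale height: H = RT/g = 287.1 × 286.0 / 9.807 = 8372.7 m.
Barometric formula: P = P₀ exp(−z/H).
z/H = 8868.0/8372.7 = 1.0592; exp(−1.0592) = 0.34673.
P = 1020 × 0.34673 = 353.66 hPa.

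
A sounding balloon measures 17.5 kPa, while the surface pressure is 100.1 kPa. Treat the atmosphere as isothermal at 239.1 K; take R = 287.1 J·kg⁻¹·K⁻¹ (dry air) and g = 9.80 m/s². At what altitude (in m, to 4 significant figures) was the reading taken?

z ≈ 12220 m

Scale height: H = RT/g = 287.1 × 239.1 / 9.80 = 7004.7 m.
Invert the barometric formula: z = H ln(P₀/P).
P₀/P = 100.1/17.5 = 5.7200; ln(5.7200) = 1.7440.
z = 7004.7 × 1.7440 = 12216 m.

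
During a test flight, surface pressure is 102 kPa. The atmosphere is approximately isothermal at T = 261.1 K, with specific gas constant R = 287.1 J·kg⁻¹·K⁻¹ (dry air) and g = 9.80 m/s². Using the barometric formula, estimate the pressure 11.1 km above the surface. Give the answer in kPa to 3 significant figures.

P ≈ 23.9 kPa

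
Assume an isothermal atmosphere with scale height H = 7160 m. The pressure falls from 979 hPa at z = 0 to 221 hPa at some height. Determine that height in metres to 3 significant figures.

Invert the barometric formula: z = H ln(P₀/P).
P₀/P = 979/221 = 4.4299; ln(4.4299) = 1.4884.
z = 7160.0 × 1.4884 = 10657 m.

z ≈ 10700 m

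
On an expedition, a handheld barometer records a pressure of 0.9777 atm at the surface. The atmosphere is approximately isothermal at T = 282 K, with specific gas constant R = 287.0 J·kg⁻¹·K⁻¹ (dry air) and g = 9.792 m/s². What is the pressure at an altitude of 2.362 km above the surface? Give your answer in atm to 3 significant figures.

Scale height: H = RT/g = 287.0 × 282 / 9.792 = 8265.3 m.
Barometric formula: P = P₀ exp(−z/H).
z/H = 2362.0/8265.3 = 0.28577; exp(−0.28577) = 0.75144.
P = 0.9777 × 0.75144 = 0.73468 atm.

P ≈ 0.735 atm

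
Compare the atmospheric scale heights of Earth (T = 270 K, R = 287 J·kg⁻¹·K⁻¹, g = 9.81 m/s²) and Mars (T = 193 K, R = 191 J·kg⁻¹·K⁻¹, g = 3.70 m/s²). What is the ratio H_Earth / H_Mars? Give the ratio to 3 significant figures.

H = RT/g for each body.
H_Earth = 287 × 270 / 9.81 = 7899.1 m.
H_Mars = 191 × 193 / 3.70 = 9963.0 m.
H_Earth/H_Mars = 7899.1/9963.0 = 0.79284.

H_Earth/H_Mars ≈ 0.793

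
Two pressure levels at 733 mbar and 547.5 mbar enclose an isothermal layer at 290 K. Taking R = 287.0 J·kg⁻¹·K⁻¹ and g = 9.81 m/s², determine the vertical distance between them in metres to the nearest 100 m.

Hypsometric equation: Δz = (R T̄/g) ln(P₁/P₂).
R T̄/g = 287.0 × 290 / 9.81 = 8484.2 m.
ln(733/547.5) = ln(1.3388) = 0.29177.
Δz = 8484.2 × 0.29177 = 2475.4 m.

Δz ≈ 2500 m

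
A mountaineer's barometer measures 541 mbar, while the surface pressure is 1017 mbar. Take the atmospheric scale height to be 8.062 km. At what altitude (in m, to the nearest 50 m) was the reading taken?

Invert the barometric formula: z = H ln(P₀/P).
P₀/P = 1017/541 = 1.8799; ln(1.8799) = 0.63122.
z = 8062.0 × 0.63122 = 5088.9 m.

z ≈ 5100 m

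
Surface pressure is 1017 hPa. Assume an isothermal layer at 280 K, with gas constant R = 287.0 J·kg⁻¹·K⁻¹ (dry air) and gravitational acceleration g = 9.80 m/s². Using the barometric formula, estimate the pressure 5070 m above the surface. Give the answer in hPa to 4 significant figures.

Scale height: H = RT/g = 287.0 × 280 / 9.80 = 8200.0 m.
Barometric formula: P = P₀ exp(−z/H).
z/H = 5070.0/8200.0 = 0.61829; exp(−0.61829) = 0.53887.
P = 1017 × 0.53887 = 548.03 hPa.

P ≈ 548.0 hPa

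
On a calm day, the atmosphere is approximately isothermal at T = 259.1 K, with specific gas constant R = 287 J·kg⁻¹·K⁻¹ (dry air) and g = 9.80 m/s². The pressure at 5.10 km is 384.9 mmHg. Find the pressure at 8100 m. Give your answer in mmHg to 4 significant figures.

P ≈ 259.2 mmHg

Scale height: H = RT/g = 287 × 259.1 / 9.80 = 7587.9 m.
Between two levels, P₂ = P₁ exp(−Δz/H) with Δz = z₂ − z₁.
Δz = 8100.0 − 5100.0 = 3000.0 m; Δz/H = 3000.0/7587.9 = 0.39537.
P₂ = 384.9 × exp(−0.39537) = 384.9 × 0.67343 = 259.20 mmHg.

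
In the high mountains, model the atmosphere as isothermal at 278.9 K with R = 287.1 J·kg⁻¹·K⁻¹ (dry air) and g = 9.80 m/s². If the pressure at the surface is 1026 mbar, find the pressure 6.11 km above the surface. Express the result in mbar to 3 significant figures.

P ≈ 486 mbar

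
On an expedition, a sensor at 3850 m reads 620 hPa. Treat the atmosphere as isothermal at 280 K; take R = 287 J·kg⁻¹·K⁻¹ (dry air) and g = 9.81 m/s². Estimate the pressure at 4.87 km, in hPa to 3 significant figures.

P ≈ 547 hPa

Scale height: H = RT/g = 287 × 280 / 9.81 = 8191.6 m.
Between two levels, P₂ = P₁ exp(−Δz/H) with Δz = z₂ − z₁.
Δz = 4870.0 − 3850.0 = 1020.0 m; Δz/H = 1020.0/8191.6 = 0.12452.
P₂ = 620 × exp(−0.12452) = 620 × 0.88292 = 547.41 hPa.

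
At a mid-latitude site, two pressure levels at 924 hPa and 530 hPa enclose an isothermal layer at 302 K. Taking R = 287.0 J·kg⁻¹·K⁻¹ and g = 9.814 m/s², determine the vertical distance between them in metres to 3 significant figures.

Δz ≈ 4910 m

Hypsometric equation: Δz = (R T̄/g) ln(P₁/P₂).
R T̄/g = 287.0 × 302 / 9.814 = 8831.7 m.
ln(924/530) = ln(1.7434) = 0.55584.
Δz = 8831.7 × 0.55584 = 4909.0 m.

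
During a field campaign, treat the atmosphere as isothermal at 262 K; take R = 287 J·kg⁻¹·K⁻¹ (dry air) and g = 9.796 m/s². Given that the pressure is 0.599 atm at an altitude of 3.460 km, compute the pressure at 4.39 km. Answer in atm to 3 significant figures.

Scale height: H = RT/g = 287 × 262 / 9.796 = 7676.0 m.
Between two levels, P₂ = P₁ exp(−Δz/H) with Δz = z₂ − z₁.
Δz = 4390.0 − 3460.0 = 930.00 m; Δz/H = 930.00/7676.0 = 0.12116.
P₂ = 0.599 × exp(−0.12116) = 0.599 × 0.88589 = 0.53065 atm.

P ≈ 0.531 atm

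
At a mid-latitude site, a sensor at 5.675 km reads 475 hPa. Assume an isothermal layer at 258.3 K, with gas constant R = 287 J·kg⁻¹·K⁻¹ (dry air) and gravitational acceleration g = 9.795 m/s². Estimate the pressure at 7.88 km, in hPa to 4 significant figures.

P ≈ 354.9 hPa

Scale height: H = RT/g = 287 × 258.3 / 9.795 = 7568.4 m.
Between two levels, P₂ = P₁ exp(−Δz/H) with Δz = z₂ − z₁.
Δz = 7880.0 − 5675.0 = 2205.0 m; Δz/H = 2205.0/7568.4 = 0.29134.
P₂ = 475 × exp(−0.29134) = 475 × 0.74726 = 354.95 hPa.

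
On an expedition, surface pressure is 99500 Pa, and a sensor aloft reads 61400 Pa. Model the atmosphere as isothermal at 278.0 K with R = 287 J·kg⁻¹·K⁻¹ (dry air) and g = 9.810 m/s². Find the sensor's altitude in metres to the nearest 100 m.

z ≈ 3900 m

Scale height: H = RT/g = 287 × 278.0 / 9.810 = 8133.1 m.
Invert the barometric formula: z = H ln(P₀/P).
P₀/P = 99500/61400 = 1.6205; ln(1.6205) = 0.48273.
z = 8133.1 × 0.48273 = 3926.1 m.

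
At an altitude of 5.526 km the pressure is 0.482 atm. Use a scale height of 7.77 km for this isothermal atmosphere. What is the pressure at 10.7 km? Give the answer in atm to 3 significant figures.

P ≈ 0.248 atm

Between two levels, P₂ = P₁ exp(−Δz/H) with Δz = z₂ − z₁.
Δz = 10700 − 5526.0 = 5174.0 m; Δz/H = 5174.0/7770.0 = 0.66589.
P₂ = 0.482 × exp(−0.66589) = 0.482 × 0.51382 = 0.24766 atm.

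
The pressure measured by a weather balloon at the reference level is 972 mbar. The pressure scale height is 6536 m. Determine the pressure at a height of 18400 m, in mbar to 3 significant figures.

P ≈ 58.2 mbar

Barometric formula: P = P₀ exp(−z/H).
z/H = 18400/6536.0 = 2.8152; exp(−2.8152) = 0.059893.
P = 972 × 0.059893 = 58.216 mbar.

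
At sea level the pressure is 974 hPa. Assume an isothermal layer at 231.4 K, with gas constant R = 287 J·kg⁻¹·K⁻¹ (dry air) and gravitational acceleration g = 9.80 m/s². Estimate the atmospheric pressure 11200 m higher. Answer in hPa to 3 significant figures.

Scale height: H = RT/g = 287 × 231.4 / 9.80 = 6776.7 m.
Barometric formula: P = P₀ exp(−z/H).
z/H = 11200/6776.7 = 1.6527; exp(−1.6527) = 0.19153.
P = 974 × 0.19153 = 186.55 hPa.

P ≈ 187 hPa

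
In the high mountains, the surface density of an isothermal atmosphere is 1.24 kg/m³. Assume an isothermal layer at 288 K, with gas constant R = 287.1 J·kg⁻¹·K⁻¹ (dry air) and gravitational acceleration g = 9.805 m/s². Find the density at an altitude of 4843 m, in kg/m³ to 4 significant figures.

ρ ≈ 0.6982 kg/m³

Scale height: H = RT/g = 287.1 × 288 / 9.805 = 8432.9 m.
In an isothermal atmosphere, density decays like pressure: ρ = ρ₀ exp(−z/H).
z/H = 4843.0/8432.9 = 0.57430; exp(−0.57430) = 0.56310.
ρ = 1.24 × 0.56310 = 0.69824 kg/m³.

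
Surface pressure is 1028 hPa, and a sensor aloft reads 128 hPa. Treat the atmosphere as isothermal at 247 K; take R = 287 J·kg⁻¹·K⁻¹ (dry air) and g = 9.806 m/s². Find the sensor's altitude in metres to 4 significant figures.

Scale height: H = RT/g = 287 × 247 / 9.806 = 7229.1 m.
Invert the barometric formula: z = H ln(P₀/P).
P₀/P = 1028/128 = 8.0312; ln(8.0312) = 2.0833.
z = 7229.1 × 2.0833 = 15060 m.

z ≈ 15060 m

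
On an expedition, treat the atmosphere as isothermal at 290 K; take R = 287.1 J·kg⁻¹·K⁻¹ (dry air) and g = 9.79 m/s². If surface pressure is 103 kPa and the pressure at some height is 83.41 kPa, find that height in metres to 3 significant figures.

Scale height: H = RT/g = 287.1 × 290 / 9.79 = 8504.5 m.
Invert the barometric formula: z = H ln(P₀/P).
P₀/P = 103/83.41 = 1.2349; ln(1.2349) = 0.21099.
z = 8504.5 × 0.21099 = 1794.4 m.

z ≈ 1790 m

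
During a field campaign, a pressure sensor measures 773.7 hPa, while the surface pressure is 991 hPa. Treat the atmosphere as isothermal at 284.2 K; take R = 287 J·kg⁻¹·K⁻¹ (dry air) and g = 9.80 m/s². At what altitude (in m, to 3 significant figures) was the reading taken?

z ≈ 2060 m

Scale height: H = RT/g = 287 × 284.2 / 9.80 = 8323.0 m.
Invert the barometric formula: z = H ln(P₀/P).
P₀/P = 991/773.7 = 1.2809; ln(1.2809) = 0.24756.
z = 8323.0 × 0.24756 = 2060.4 m.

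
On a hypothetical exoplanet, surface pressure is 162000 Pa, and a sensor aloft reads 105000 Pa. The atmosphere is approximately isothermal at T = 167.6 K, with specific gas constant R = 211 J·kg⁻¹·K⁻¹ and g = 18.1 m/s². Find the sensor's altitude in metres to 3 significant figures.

z ≈ 847 m

Scale height: H = RT/g = 211 × 167.6 / 18.1 = 1953.8 m.
Invert the barometric formula: z = H ln(P₀/P).
P₀/P = 162000/105000 = 1.5429; ln(1.5429) = 0.43366.
z = 1953.8 × 0.43366 = 847.28 m.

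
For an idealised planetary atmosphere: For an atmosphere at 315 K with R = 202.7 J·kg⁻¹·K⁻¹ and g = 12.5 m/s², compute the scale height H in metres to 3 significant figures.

H ≈ 5110 m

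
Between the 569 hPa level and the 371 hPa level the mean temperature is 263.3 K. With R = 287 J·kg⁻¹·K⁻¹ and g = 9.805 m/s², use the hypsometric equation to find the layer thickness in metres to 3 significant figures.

Δz ≈ 3300 m

Hypsometric equation: Δz = (R T̄/g) ln(P₁/P₂).
R T̄/g = 287 × 263.3 / 9.805 = 7707.0 m.
ln(569/371) = ln(1.5337) = 0.42768.
Δz = 7707.0 × 0.42768 = 3296.1 m.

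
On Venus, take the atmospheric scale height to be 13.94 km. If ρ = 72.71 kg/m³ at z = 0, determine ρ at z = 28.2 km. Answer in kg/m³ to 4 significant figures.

ρ ≈ 9.617 kg/m³

In an isothermal atmosphere, density decays like pressure: ρ = ρ₀ exp(−z/H).
z/H = 28200/13940 = 2.0230; exp(−2.0230) = 0.13226.
ρ = 72.71 × 0.13226 = 9.6166 kg/m³.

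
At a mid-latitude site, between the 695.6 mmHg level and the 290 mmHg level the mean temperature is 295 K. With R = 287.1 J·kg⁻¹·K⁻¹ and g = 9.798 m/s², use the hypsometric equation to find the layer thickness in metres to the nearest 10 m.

Δz ≈ 7560 m

Hypsometric equation: Δz = (R T̄/g) ln(P₁/P₂).
R T̄/g = 287.1 × 295 / 9.798 = 8644.1 m.
ln(695.6/290) = ln(2.3986) = 0.87489.
Δz = 8644.1 × 0.87489 = 7562.6 m.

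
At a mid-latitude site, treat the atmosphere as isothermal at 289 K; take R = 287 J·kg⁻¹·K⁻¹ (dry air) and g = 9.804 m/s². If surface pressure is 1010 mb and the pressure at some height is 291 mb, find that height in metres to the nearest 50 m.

Scale height: H = RT/g = 287 × 289 / 9.804 = 8460.1 m.
Invert the barometric formula: z = H ln(P₀/P).
P₀/P = 1010/291 = 3.4708; ln(3.4708) = 1.2444.
z = 8460.1 × 1.2444 = 10528 m.

z ≈ 10550 m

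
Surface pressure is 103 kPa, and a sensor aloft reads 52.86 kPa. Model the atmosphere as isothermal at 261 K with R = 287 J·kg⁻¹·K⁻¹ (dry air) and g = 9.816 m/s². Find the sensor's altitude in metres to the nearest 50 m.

z ≈ 5100 m

Scale height: H = RT/g = 287 × 261 / 9.816 = 7631.1 m.
Invert the barometric formula: z = H ln(P₀/P).
P₀/P = 103/52.86 = 1.9485; ln(1.9485) = 0.66706.
z = 7631.1 × 0.66706 = 5090.4 m.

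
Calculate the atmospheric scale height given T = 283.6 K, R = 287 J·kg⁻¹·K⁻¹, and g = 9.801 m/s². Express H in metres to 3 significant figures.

H ≈ 8300 m

The scale height of an isothermal atmosphere is H = RT/g.
H = 287 × 283.6 / 9.801 = 81393/9.801 = 8304.6 m.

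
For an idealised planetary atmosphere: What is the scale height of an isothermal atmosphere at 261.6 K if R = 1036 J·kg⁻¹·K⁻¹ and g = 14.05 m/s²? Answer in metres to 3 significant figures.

The scale height of an isothermal atmosphere is H = RT/g.
H = 1036 × 261.6 / 14.05 = 271020/14.05 = 19290 m.

H ≈ 19300 m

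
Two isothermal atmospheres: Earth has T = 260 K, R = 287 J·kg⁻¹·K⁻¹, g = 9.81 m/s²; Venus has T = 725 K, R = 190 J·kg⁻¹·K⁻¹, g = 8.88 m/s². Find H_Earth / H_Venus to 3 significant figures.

H_Earth/H_Venus ≈ 0.490

H = RT/g for each body.
H_Earth = 287 × 260 / 9.81 = 7606.5 m.
H_Venus = 190 × 725 / 8.88 = 15512 m.
H_Earth/H_Venus = 7606.5/15512 = 0.49036.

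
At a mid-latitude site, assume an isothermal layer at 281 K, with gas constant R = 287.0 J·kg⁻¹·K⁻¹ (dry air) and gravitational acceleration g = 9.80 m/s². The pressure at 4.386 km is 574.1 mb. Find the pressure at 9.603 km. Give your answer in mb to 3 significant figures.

P ≈ 305 mb

Scale height: H = RT/g = 287.0 × 281 / 9.80 = 8229.3 m.
Between two levels, P₂ = P₁ exp(−Δz/H) with Δz = z₂ − z₁.
Δz = 9603.0 − 4386.0 = 5217.0 m; Δz/H = 5217.0/8229.3 = 0.63395.
P₂ = 574.1 × exp(−0.63395) = 574.1 × 0.53049 = 304.55 mb.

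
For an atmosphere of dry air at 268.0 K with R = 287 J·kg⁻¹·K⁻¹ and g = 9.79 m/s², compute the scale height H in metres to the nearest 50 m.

The scale height of an isothermal atmosphere is H = RT/g.
H = 287 × 268.0 / 9.79 = 76916/9.79 = 7856.6 m.

H ≈ 7850 m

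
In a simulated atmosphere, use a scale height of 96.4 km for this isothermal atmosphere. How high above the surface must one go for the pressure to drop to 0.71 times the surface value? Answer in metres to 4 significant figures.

z ≈ 33020 m

Set P/P₀ = exp(−z/H) = 0.71, so z = −H ln(0.71).
−ln(0.71) = 0.34249; z = 96400 × 0.34249 = 33016 m.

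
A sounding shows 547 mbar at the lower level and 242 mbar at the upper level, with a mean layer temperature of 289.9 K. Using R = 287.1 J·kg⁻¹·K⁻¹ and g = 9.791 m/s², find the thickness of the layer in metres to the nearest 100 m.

Δz ≈ 6900 m

Hypsometric equation: Δz = (R T̄/g) ln(P₁/P₂).
R T̄/g = 287.1 × 289.9 / 9.791 = 8500.7 m.
ln(547/242) = ln(2.2603) = 0.81550.
Δz = 8500.7 × 0.81550 = 6932.3 m.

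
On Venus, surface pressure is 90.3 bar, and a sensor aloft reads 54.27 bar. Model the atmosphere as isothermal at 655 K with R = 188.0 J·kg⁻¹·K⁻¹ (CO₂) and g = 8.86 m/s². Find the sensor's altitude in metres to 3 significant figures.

z ≈ 7080 m

Scale height: H = RT/g = 188.0 × 655 / 8.86 = 13898 m.
Invert the barometric formula: z = H ln(P₀/P).
P₀/P = 90.3/54.27 = 1.6639; ln(1.6639) = 0.50916.
z = 13898 × 0.50916 = 7076.3 m.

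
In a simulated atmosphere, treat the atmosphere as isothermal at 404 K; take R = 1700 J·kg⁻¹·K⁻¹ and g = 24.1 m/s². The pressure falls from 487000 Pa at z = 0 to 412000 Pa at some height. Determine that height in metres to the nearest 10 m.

Scale height: H = RT/g = 1700 × 404 / 24.1 = 28498 m.
Invert the barometric formula: z = H ln(P₀/P).
P₀/P = 487000/412000 = 1.1820; ln(1.1820) = 0.16721.
z = 28498 × 0.16721 = 4765.2 m.

z ≈ 4770 m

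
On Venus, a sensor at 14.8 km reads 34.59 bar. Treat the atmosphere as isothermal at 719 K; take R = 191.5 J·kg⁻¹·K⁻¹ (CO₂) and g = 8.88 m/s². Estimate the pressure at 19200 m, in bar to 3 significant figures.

Scale height: H = RT/g = 191.5 × 719 / 8.88 = 15505 m.
Between two levels, P₂ = P₁ exp(−Δz/H) with Δz = z₂ − z₁.
Δz = 19200 − 14800 = 4400.0 m; Δz/H = 4400.0/15505 = 0.28378.
P₂ = 34.59 × exp(−0.28378) = 34.59 × 0.75293 = 26.044 bar.

P ≈ 26.0 bar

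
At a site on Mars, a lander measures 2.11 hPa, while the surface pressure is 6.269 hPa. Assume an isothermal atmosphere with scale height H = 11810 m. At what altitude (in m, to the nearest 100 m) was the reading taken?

z ≈ 12900 m

Invert the barometric formula: z = H ln(P₀/P).
P₀/P = 6.269/2.11 = 2.9711; ln(2.9711) = 1.0889.
z = 11810 × 1.0889 = 12860 m.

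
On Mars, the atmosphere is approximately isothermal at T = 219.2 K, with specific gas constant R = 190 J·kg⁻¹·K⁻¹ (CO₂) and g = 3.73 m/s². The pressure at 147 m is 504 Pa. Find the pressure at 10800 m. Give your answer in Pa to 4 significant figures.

P ≈ 194.1 Pa

Scale height: H = RT/g = 190 × 219.2 / 3.73 = 11166 m.
Between two levels, P₂ = P₁ exp(−Δz/H) with Δz = z₂ − z₁.
Δz = 10800 − 147.00 = 10653 m; Δz/H = 10653/11166 = 0.95406.
P₂ = 504 × exp(−0.95406) = 504 × 0.38517 = 194.13 Pa.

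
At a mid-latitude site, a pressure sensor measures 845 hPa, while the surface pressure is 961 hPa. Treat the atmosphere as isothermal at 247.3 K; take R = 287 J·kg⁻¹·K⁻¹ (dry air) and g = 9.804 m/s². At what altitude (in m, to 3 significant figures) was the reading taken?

Scale height: H = RT/g = 287 × 247.3 / 9.804 = 7239.4 m.
Invert the barometric formula: z = H ln(P₀/P).
P₀/P = 961/845 = 1.1373; ln(1.1373) = 0.12866.
z = 7239.4 × 0.12866 = 931.42 m.

z ≈ 931 m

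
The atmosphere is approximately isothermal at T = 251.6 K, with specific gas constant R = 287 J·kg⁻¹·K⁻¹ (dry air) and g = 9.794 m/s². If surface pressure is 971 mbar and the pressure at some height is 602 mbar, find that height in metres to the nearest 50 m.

z ≈ 3500 m

Scale height: H = RT/g = 287 × 251.6 / 9.794 = 7372.8 m.
Invert the barometric formula: z = H ln(P₀/P).
P₀/P = 971/602 = 1.6130; ln(1.6130) = 0.47810.
z = 7372.8 × 0.47810 = 3524.9 m.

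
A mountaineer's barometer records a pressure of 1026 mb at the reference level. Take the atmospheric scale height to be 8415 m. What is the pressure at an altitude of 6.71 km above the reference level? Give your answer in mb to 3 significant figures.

Barometric formula: P = P₀ exp(−z/H).
z/H = 6710.0/8415.0 = 0.79739; exp(−0.79739) = 0.45050.
P = 1026 × 0.45050 = 462.21 mb.

P ≈ 462 mb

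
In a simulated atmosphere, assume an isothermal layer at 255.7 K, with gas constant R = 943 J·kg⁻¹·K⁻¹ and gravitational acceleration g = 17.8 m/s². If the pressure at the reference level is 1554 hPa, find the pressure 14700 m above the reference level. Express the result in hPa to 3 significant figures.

P ≈ 525 hPa

Scale height: H = RT/g = 943 × 255.7 / 17.8 = 13546 m.
Barometric formula: P = P₀ exp(−z/H).
z/H = 14700/13546 = 1.0852; exp(−1.0852) = 0.33783.
P = 1554 × 0.33783 = 524.99 hPa.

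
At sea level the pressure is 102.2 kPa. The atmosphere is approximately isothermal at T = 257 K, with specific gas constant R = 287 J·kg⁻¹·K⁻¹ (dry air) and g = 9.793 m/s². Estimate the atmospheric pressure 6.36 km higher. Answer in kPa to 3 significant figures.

Scale height: H = RT/g = 287 × 257 / 9.793 = 7531.8 m.
Barometric formula: P = P₀ exp(−z/H).
z/H = 6360.0/7531.8 = 0.84442; exp(−0.84442) = 0.42981.
P = 102.2 × 0.42981 = 43.927 kPa.

P ≈ 43.9 kPa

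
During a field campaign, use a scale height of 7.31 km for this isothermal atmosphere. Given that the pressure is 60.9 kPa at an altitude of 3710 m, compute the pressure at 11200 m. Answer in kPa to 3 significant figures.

Between two levels, P₂ = P₁ exp(−Δz/H) with Δz = z₂ − z₁.
Δz = 11200 − 3710.0 = 7490.0 m; Δz/H = 7490.0/7310.0 = 1.0246.
P₂ = 60.9 × exp(−1.0246) = 60.9 × 0.35894 = 21.859 kPa.

P ≈ 21.9 kPa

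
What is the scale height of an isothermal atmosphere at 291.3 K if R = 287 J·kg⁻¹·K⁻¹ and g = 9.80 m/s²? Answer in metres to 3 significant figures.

H ≈ 8530 m

The scale height of an isothermal atmosphere is H = RT/g.
H = 287 × 291.3 / 9.80 = 83603/9.80 = 8530.9 m.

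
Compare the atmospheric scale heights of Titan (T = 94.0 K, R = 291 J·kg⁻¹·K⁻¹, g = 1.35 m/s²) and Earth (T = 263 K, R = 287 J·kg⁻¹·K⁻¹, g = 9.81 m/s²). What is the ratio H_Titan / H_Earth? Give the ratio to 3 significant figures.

H = RT/g for each body.
H_Titan = 291 × 94.0 / 1.35 = 20262 m.
H_Earth = 287 × 263 / 9.81 = 7694.3 m.
H_Titan/H_Earth = 20262/7694.3 = 2.6334.

H_Titan/H_Earth ≈ 2.63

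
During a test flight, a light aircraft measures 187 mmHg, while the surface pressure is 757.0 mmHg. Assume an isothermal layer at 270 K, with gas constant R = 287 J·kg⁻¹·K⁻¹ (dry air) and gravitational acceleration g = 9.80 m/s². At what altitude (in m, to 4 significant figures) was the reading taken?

z ≈ 11060 m

Scale height: H = RT/g = 287 × 270 / 9.80 = 7907.1 m.
Invert the barometric formula: z = H ln(P₀/P).
P₀/P = 757.0/187 = 4.0481; ln(4.0481) = 1.3982.
z = 7907.1 × 1.3982 = 11056 m.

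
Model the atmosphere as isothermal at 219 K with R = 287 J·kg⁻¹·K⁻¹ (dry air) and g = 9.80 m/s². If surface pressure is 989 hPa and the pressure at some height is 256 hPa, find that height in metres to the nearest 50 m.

Scale height: H = RT/g = 287 × 219 / 9.80 = 6413.6 m.
Invert the barometric formula: z = H ln(P₀/P).
P₀/P = 989/256 = 3.8633; ln(3.8633) = 1.3515.
z = 6413.6 × 1.3515 = 8668.0 m.

z ≈ 8650 m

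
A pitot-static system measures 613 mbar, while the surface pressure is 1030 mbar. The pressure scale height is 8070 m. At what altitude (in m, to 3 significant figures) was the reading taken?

Invert the barometric formula: z = H ln(P₀/P).
P₀/P = 1030/613 = 1.6803; ln(1.6803) = 0.51897.
z = 8070.0 × 0.51897 = 4188.1 m.

z ≈ 4190 m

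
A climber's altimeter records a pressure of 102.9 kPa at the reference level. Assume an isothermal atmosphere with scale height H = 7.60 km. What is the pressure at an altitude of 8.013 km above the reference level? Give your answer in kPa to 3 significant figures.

P ≈ 35.9 kPa

Barometric formula: P = P₀ exp(−z/H).
z/H = 8013.0/7600.0 = 1.0543; exp(−1.0543) = 0.34844.
P = 102.9 × 0.34844 = 35.854 kPa.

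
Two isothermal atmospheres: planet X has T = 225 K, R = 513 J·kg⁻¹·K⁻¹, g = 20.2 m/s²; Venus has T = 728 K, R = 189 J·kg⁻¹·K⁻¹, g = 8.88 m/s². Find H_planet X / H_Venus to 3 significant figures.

H_planet X/H_Venus ≈ 0.369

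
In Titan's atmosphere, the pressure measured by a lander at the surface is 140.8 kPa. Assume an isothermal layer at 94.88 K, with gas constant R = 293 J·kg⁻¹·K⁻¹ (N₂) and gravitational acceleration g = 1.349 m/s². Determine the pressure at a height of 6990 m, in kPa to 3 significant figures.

Scale height: H = RT/g = 293 × 94.88 / 1.349 = 20608 m.
Barometric formula: P = P₀ exp(−z/H).
z/H = 6990.0/20608 = 0.33919; exp(−0.33919) = 0.71235.
P = 140.8 × 0.71235 = 100.30 kPa.

P ≈ 100 kPa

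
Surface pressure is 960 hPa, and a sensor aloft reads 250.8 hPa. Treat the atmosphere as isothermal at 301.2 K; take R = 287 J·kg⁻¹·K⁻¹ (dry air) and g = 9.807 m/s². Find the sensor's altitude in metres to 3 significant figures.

z ≈ 11800 m

Scale height: H = RT/g = 287 × 301.2 / 9.807 = 8814.6 m.
Invert the barometric formula: z = H ln(P₀/P).
P₀/P = 960/250.8 = 3.8278; ln(3.8278) = 1.3423.
z = 8814.6 × 1.3423 = 11832 m.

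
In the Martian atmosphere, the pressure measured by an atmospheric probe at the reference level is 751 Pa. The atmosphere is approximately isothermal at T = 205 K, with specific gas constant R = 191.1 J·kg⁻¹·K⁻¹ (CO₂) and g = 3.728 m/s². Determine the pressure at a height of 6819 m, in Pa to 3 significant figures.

P ≈ 392 Pa

Scale height: H = RT/g = 191.1 × 205 / 3.728 = 10508 m.
Barometric formula: P = P₀ exp(−z/H).
z/H = 6819.0/10508 = 0.64893; exp(−0.64893) = 0.52260.
P = 751 × 0.52260 = 392.47 Pa.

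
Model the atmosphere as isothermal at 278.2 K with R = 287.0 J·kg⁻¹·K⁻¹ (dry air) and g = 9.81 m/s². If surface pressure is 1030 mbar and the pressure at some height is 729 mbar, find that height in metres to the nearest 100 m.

Scale height: H = RT/g = 287.0 × 278.2 / 9.81 = 8139.0 m.
Invert the barometric formula: z = H ln(P₀/P).
P₀/P = 1030/729 = 1.4129; ln(1.4129) = 0.34564.
z = 8139.0 × 0.34564 = 2813.2 m.

z ≈ 2800 m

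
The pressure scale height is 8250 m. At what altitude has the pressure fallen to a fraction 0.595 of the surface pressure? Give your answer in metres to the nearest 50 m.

z ≈ 4300 m

Set P/P₀ = exp(−z/H) = 0.595, so z = −H ln(0.595).
−ln(0.595) = 0.51919; z = 8250.0 × 0.51919 = 4283.3 m.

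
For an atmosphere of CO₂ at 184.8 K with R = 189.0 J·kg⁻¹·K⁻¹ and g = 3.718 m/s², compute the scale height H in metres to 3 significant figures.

The scale height of an isothermal atmosphere is H = RT/g.
H = 189.0 × 184.8 / 3.718 = 34927/3.718 = 9394.0 m.

H ≈ 9390 m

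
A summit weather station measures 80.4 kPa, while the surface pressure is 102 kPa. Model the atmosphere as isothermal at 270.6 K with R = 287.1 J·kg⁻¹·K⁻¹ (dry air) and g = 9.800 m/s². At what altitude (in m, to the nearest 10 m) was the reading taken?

z ≈ 1890 m

Scale height: H = RT/g = 287.1 × 270.6 / 9.800 = 7927.5 m.
Invert the barometric formula: z = H ln(P₀/P).
P₀/P = 102/80.4 = 1.2687; ln(1.2687) = 0.23799.
z = 7927.5 × 0.23799 = 1886.7 m.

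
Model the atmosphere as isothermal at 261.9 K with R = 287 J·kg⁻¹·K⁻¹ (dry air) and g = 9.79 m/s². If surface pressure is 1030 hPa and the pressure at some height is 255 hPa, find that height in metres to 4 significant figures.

Scale height: H = RT/g = 287 × 261.9 / 9.79 = 7677.8 m.
Invert the barometric formula: z = H ln(P₀/P).
P₀/P = 1030/255 = 4.0392; ln(4.0392) = 1.3960.
z = 7677.8 × 1.3960 = 10718 m.

z ≈ 10720 m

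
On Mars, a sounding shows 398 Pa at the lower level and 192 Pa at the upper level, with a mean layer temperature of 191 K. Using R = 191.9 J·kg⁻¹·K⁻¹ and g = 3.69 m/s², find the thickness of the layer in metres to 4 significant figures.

Hypsometric equation: Δz = (R T̄/g) ln(P₁/P₂).
R T̄/g = 191.9 × 191 / 3.69 = 9933.0 m.
ln(398/192) = ln(2.0729) = 0.72895.
Δz = 9933.0 × 0.72895 = 7240.7 m.

Δz ≈ 7241 m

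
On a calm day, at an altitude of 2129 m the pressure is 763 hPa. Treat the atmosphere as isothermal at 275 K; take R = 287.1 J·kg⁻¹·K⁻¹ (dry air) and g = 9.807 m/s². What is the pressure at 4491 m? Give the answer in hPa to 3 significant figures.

P ≈ 569 hPa

Scale height: H = RT/g = 287.1 × 275 / 9.807 = 8050.6 m.
Between two levels, P₂ = P₁ exp(−Δz/H) with Δz = z₂ − z₁.
Δz = 4491.0 − 2129.0 = 2362.0 m; Δz/H = 2362.0/8050.6 = 0.29339.
P₂ = 763 × exp(−0.29339) = 763 × 0.74573 = 568.99 hPa.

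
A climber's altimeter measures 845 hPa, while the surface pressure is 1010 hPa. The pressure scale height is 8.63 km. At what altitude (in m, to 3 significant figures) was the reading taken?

z ≈ 1540 m

Invert the barometric formula: z = H ln(P₀/P).
P₀/P = 1010/845 = 1.1953; ln(1.1953) = 0.17840.
z = 8630.0 × 0.17840 = 1539.6 m.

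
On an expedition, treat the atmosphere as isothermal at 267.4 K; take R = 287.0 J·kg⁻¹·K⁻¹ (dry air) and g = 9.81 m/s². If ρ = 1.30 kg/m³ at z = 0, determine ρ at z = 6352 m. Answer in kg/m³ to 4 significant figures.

Scale height: H = RT/g = 287.0 × 267.4 / 9.81 = 7823.0 m.
In an isothermal atmosphere, density decays like pressure: ρ = ρ₀ exp(−z/H).
z/H = 6352.0/7823.0 = 0.81196; exp(−0.81196) = 0.44399.
ρ = 1.30 × 0.44399 = 0.57719 kg/m³.

ρ ≈ 0.5772 kg/m³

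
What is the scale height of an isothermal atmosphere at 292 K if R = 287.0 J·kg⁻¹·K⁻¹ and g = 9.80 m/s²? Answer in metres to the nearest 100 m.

H ≈ 8600 m

The scale height of an isothermal atmosphere is H = RT/g.
H = 287.0 × 292 / 9.80 = 83804/9.80 = 8551.4 m.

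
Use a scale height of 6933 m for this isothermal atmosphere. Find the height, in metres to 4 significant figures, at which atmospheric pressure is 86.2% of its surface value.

Set P/P₀ = exp(−z/H) = 0.862, so z = −H ln(0.862).
−ln(0.862) = 0.14850; z = 6933.0 × 0.14850 = 1029.6 m.

z ≈ 1030 m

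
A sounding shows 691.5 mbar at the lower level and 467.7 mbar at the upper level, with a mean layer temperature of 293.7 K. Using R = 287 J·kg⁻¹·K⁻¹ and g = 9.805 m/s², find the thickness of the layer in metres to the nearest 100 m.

Δz ≈ 3400 m

Hypsometric equation: Δz = (R T̄/g) ln(P₁/P₂).
R T̄/g = 287 × 293.7 / 9.805 = 8596.8 m.
ln(691.5/467.7) = ln(1.4785) = 0.39103.
Δz = 8596.8 × 0.39103 = 3361.6 m.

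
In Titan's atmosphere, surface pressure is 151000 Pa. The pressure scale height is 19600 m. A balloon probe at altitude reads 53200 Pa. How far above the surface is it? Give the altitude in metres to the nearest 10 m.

z ≈ 20450 m

Invert the barometric formula: z = H ln(P₀/P).
P₀/P = 151000/53200 = 2.8383; ln(2.8383) = 1.0432.
z = 19600 × 1.0432 = 20447 m.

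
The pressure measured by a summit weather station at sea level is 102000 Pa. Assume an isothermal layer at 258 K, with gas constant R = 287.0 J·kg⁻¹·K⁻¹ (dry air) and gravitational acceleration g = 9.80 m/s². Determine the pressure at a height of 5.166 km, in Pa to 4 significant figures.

P ≈ 51480 Pa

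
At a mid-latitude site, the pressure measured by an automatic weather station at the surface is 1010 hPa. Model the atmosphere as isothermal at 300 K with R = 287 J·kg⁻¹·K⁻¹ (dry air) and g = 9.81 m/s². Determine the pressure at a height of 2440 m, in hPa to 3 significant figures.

P ≈ 765 hPa

Scale height: H = RT/g = 287 × 300 / 9.81 = 8776.8 m.
Barometric formula: P = P₀ exp(−z/H).
z/H = 2440.0/8776.8 = 0.27801; exp(−0.27801) = 0.75729.
P = 1010 × 0.75729 = 764.86 hPa.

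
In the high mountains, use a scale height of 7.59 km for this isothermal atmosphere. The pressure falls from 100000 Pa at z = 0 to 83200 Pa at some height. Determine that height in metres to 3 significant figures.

z ≈ 1400 m

Invert the barometric formula: z = H ln(P₀/P).
P₀/P = 100000/83200 = 1.2019; ln(1.2019) = 0.18390.
z = 7590.0 × 0.18390 = 1395.8 m.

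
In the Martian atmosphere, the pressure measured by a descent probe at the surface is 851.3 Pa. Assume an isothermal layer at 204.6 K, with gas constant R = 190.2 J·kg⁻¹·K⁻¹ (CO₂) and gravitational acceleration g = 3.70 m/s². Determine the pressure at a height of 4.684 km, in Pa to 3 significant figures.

P ≈ 545 Pa

Scale height: H = RT/g = 190.2 × 204.6 / 3.70 = 10518 m.
Barometric formula: P = P₀ exp(−z/H).
z/H = 4684.0/10518 = 0.44533; exp(−0.44533) = 0.64061.
P = 851.3 × 0.64061 = 545.35 Pa.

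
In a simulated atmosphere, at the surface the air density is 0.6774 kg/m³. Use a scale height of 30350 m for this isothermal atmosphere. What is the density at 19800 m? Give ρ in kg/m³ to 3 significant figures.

In an isothermal atmosphere, density decays like pressure: ρ = ρ₀ exp(−z/H).
z/H = 19800/30350 = 0.65239; exp(−0.65239) = 0.52080.
ρ = 0.6774 × 0.52080 = 0.35279 kg/m³.

ρ ≈ 0.353 kg/m³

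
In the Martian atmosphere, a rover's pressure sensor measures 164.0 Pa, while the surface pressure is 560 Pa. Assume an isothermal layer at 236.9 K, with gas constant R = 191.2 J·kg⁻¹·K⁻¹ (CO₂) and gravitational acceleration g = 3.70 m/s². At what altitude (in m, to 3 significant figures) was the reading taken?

z ≈ 15000 m

Scale height: H = RT/g = 191.2 × 236.9 / 3.70 = 12242 m.
Invert the barometric formula: z = H ln(P₀/P).
P₀/P = 560/164.0 = 3.4146; ln(3.4146) = 1.2281.
z = 12242 × 1.2281 = 15034 m.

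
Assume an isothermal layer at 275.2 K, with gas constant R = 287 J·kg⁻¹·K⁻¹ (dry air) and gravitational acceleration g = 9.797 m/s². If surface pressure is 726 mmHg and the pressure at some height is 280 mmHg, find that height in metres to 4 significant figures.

Scale height: H = RT/g = 287 × 275.2 / 9.797 = 8061.9 m.
Invert the barometric formula: z = H ln(P₀/P).
P₀/P = 726/280 = 2.5929; ln(2.5929) = 0.95278.
z = 8061.9 × 0.95278 = 7681.2 m.

z ≈ 7681 m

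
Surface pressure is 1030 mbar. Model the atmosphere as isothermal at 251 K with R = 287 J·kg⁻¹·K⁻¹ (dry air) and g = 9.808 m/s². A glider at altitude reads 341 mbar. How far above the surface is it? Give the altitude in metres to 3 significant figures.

z ≈ 8120 m

Scale height: H = RT/g = 287 × 251 / 9.808 = 7344.7 m.
Invert the barometric formula: z = H ln(P₀/P).
P₀/P = 1030/341 = 3.0205; ln(3.0205) = 1.1054.
z = 7344.7 × 1.1054 = 8118.8 m.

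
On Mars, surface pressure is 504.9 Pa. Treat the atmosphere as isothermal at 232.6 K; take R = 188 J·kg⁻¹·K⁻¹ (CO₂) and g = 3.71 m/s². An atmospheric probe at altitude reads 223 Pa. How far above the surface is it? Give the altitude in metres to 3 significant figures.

z ≈ 9630 m

Scale height: H = RT/g = 188 × 232.6 / 3.71 = 11787 m.
Invert the barometric formula: z = H ln(P₀/P).
P₀/P = 504.9/223 = 2.2641; ln(2.2641) = 0.81718.
z = 11787 × 0.81718 = 9632.1 m.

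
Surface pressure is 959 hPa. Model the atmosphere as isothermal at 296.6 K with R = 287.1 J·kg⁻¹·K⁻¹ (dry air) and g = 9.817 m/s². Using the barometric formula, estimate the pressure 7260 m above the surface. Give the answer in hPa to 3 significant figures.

P ≈ 415 hPa

Scale height: H = RT/g = 287.1 × 296.6 / 9.817 = 8674.1 m.
Barometric formula: P = P₀ exp(−z/H).
z/H = 7260.0/8674.1 = 0.83697; exp(−0.83697) = 0.43302.
P = 959 × 0.43302 = 415.27 hPa.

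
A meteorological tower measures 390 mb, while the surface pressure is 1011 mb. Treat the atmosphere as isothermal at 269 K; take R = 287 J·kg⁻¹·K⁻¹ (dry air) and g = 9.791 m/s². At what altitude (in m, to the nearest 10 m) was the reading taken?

Scale height: H = RT/g = 287 × 269 / 9.791 = 7885.1 m.
Invert the barometric formula: z = H ln(P₀/P).
P₀/P = 1011/390 = 2.5923; ln(2.5923) = 0.95255.
z = 7885.1 × 0.95255 = 7511.0 m.

z ≈ 7510 m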